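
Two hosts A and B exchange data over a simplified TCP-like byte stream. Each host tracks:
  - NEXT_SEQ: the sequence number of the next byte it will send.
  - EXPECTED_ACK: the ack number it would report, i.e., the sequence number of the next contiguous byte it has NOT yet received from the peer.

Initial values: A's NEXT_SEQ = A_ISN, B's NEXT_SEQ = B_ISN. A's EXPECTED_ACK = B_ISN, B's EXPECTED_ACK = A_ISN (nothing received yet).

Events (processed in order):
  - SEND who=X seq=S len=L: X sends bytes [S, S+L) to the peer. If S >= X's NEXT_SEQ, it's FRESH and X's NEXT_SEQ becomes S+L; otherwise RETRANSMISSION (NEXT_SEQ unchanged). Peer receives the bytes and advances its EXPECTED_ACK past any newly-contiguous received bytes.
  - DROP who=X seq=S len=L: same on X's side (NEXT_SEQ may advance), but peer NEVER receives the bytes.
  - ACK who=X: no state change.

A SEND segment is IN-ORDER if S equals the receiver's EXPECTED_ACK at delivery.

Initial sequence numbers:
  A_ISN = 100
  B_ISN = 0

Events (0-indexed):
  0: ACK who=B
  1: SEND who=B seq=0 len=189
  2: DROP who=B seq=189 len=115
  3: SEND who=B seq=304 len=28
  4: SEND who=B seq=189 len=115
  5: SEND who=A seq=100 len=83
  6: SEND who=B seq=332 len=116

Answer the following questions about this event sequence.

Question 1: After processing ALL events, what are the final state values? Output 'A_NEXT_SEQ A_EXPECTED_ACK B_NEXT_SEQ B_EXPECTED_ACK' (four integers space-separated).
After event 0: A_seq=100 A_ack=0 B_seq=0 B_ack=100
After event 1: A_seq=100 A_ack=189 B_seq=189 B_ack=100
After event 2: A_seq=100 A_ack=189 B_seq=304 B_ack=100
After event 3: A_seq=100 A_ack=189 B_seq=332 B_ack=100
After event 4: A_seq=100 A_ack=332 B_seq=332 B_ack=100
After event 5: A_seq=183 A_ack=332 B_seq=332 B_ack=183
After event 6: A_seq=183 A_ack=448 B_seq=448 B_ack=183

Answer: 183 448 448 183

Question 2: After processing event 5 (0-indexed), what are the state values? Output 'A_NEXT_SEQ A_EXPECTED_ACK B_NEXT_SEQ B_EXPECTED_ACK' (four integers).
After event 0: A_seq=100 A_ack=0 B_seq=0 B_ack=100
After event 1: A_seq=100 A_ack=189 B_seq=189 B_ack=100
After event 2: A_seq=100 A_ack=189 B_seq=304 B_ack=100
After event 3: A_seq=100 A_ack=189 B_seq=332 B_ack=100
After event 4: A_seq=100 A_ack=332 B_seq=332 B_ack=100
After event 5: A_seq=183 A_ack=332 B_seq=332 B_ack=183

183 332 332 183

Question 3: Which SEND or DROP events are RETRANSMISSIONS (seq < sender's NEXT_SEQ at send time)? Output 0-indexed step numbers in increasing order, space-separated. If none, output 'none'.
Answer: 4

Derivation:
Step 1: SEND seq=0 -> fresh
Step 2: DROP seq=189 -> fresh
Step 3: SEND seq=304 -> fresh
Step 4: SEND seq=189 -> retransmit
Step 5: SEND seq=100 -> fresh
Step 6: SEND seq=332 -> fresh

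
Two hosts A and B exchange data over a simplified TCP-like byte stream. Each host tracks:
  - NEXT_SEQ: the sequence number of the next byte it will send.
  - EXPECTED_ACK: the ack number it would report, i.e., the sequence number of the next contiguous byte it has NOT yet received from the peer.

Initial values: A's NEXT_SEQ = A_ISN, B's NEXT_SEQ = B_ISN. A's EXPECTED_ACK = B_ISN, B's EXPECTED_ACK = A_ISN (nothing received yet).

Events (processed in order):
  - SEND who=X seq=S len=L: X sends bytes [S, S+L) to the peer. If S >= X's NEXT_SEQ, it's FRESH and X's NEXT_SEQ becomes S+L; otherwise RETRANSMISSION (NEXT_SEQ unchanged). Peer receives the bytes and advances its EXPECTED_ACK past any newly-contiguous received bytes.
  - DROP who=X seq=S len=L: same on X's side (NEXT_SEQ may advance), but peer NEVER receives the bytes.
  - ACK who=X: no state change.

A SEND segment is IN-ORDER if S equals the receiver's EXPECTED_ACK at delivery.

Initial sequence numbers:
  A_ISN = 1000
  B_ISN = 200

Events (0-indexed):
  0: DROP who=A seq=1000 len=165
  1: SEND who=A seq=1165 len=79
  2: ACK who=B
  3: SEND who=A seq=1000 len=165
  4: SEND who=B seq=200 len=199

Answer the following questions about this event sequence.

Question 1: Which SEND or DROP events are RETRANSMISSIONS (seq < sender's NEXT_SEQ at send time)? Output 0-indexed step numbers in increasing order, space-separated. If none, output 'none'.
Step 0: DROP seq=1000 -> fresh
Step 1: SEND seq=1165 -> fresh
Step 3: SEND seq=1000 -> retransmit
Step 4: SEND seq=200 -> fresh

Answer: 3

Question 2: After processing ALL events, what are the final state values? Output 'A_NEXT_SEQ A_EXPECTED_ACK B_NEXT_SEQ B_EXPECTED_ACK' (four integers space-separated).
After event 0: A_seq=1165 A_ack=200 B_seq=200 B_ack=1000
After event 1: A_seq=1244 A_ack=200 B_seq=200 B_ack=1000
After event 2: A_seq=1244 A_ack=200 B_seq=200 B_ack=1000
After event 3: A_seq=1244 A_ack=200 B_seq=200 B_ack=1244
After event 4: A_seq=1244 A_ack=399 B_seq=399 B_ack=1244

Answer: 1244 399 399 1244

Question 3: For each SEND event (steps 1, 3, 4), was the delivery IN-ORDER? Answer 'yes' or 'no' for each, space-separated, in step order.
Answer: no yes yes

Derivation:
Step 1: SEND seq=1165 -> out-of-order
Step 3: SEND seq=1000 -> in-order
Step 4: SEND seq=200 -> in-order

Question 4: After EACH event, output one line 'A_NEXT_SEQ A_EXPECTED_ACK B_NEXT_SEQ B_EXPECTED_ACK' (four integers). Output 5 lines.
1165 200 200 1000
1244 200 200 1000
1244 200 200 1000
1244 200 200 1244
1244 399 399 1244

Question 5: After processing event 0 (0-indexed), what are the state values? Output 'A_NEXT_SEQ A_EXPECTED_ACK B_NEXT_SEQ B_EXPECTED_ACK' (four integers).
After event 0: A_seq=1165 A_ack=200 B_seq=200 B_ack=1000

1165 200 200 1000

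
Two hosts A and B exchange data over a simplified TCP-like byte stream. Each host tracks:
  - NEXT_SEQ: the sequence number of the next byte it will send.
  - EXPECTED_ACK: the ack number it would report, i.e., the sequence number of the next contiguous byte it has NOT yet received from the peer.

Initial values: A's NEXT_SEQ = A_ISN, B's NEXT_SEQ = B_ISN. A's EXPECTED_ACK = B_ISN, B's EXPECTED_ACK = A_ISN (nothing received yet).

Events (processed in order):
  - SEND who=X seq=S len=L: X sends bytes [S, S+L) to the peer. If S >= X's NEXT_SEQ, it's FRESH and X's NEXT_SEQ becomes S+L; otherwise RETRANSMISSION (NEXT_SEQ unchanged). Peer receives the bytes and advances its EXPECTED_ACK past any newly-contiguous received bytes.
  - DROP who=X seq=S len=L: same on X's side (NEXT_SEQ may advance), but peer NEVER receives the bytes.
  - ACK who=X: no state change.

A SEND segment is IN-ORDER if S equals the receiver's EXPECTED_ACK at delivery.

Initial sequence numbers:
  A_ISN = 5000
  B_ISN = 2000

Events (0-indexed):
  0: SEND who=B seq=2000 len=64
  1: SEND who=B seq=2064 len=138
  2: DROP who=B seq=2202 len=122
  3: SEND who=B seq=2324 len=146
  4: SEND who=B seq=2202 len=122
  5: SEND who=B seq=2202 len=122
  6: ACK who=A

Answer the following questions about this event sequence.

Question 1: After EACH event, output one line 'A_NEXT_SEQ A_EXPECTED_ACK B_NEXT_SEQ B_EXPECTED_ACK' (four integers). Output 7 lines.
5000 2064 2064 5000
5000 2202 2202 5000
5000 2202 2324 5000
5000 2202 2470 5000
5000 2470 2470 5000
5000 2470 2470 5000
5000 2470 2470 5000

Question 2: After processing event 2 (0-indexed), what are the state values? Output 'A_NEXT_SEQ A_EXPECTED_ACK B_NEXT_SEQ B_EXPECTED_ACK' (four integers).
After event 0: A_seq=5000 A_ack=2064 B_seq=2064 B_ack=5000
After event 1: A_seq=5000 A_ack=2202 B_seq=2202 B_ack=5000
After event 2: A_seq=5000 A_ack=2202 B_seq=2324 B_ack=5000

5000 2202 2324 5000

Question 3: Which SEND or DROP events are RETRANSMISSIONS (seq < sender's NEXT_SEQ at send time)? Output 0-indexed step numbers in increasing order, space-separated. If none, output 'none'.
Answer: 4 5

Derivation:
Step 0: SEND seq=2000 -> fresh
Step 1: SEND seq=2064 -> fresh
Step 2: DROP seq=2202 -> fresh
Step 3: SEND seq=2324 -> fresh
Step 4: SEND seq=2202 -> retransmit
Step 5: SEND seq=2202 -> retransmit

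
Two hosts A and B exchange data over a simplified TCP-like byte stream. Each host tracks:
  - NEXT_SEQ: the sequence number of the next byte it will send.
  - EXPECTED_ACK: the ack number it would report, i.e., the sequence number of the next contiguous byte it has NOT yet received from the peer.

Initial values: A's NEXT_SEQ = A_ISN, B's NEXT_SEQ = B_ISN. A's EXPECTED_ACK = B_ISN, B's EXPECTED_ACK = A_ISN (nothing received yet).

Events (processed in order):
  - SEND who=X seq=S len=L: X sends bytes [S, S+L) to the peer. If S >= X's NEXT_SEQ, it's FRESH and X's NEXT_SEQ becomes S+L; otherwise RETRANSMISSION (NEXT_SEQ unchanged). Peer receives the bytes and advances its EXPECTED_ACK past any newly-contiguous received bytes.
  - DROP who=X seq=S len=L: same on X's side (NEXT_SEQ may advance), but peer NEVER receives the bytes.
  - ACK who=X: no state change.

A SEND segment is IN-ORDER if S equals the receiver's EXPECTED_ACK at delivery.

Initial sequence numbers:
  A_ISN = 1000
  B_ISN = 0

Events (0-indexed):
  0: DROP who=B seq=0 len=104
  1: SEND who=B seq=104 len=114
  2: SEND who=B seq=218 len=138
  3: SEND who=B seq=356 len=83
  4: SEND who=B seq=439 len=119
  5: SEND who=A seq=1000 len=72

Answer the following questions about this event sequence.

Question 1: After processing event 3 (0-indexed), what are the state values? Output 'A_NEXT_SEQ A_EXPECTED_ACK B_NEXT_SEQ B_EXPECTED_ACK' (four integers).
After event 0: A_seq=1000 A_ack=0 B_seq=104 B_ack=1000
After event 1: A_seq=1000 A_ack=0 B_seq=218 B_ack=1000
After event 2: A_seq=1000 A_ack=0 B_seq=356 B_ack=1000
After event 3: A_seq=1000 A_ack=0 B_seq=439 B_ack=1000

1000 0 439 1000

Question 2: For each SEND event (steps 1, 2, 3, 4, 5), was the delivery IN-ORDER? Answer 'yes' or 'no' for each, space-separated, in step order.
Answer: no no no no yes

Derivation:
Step 1: SEND seq=104 -> out-of-order
Step 2: SEND seq=218 -> out-of-order
Step 3: SEND seq=356 -> out-of-order
Step 4: SEND seq=439 -> out-of-order
Step 5: SEND seq=1000 -> in-order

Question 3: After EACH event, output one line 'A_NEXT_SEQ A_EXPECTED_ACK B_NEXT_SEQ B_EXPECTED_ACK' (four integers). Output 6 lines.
1000 0 104 1000
1000 0 218 1000
1000 0 356 1000
1000 0 439 1000
1000 0 558 1000
1072 0 558 1072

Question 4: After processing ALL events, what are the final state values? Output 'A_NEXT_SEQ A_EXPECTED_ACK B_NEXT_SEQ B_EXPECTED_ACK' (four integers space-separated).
After event 0: A_seq=1000 A_ack=0 B_seq=104 B_ack=1000
After event 1: A_seq=1000 A_ack=0 B_seq=218 B_ack=1000
After event 2: A_seq=1000 A_ack=0 B_seq=356 B_ack=1000
After event 3: A_seq=1000 A_ack=0 B_seq=439 B_ack=1000
After event 4: A_seq=1000 A_ack=0 B_seq=558 B_ack=1000
After event 5: A_seq=1072 A_ack=0 B_seq=558 B_ack=1072

Answer: 1072 0 558 1072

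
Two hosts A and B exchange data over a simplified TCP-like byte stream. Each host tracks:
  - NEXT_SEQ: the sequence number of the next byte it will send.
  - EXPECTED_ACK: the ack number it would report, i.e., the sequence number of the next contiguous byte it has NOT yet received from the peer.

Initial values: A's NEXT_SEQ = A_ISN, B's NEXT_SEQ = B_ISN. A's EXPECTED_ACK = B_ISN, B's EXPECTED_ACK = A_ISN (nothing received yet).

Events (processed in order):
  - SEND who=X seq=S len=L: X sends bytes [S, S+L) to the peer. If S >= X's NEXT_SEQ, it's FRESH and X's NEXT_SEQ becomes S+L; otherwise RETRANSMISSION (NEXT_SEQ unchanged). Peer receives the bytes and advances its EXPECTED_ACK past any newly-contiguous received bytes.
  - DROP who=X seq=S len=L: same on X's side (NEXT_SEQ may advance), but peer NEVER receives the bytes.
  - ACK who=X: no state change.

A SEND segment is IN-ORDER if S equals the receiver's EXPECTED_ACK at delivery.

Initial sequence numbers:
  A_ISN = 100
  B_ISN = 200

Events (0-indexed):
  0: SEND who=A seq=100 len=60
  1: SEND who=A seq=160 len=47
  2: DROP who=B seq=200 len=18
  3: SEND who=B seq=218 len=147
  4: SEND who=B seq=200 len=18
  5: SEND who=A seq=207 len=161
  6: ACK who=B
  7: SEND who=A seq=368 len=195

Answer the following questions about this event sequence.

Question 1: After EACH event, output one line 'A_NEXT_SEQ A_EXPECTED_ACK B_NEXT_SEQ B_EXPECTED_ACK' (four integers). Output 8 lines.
160 200 200 160
207 200 200 207
207 200 218 207
207 200 365 207
207 365 365 207
368 365 365 368
368 365 365 368
563 365 365 563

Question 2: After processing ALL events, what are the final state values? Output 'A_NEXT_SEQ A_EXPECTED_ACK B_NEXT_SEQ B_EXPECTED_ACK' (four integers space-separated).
Answer: 563 365 365 563

Derivation:
After event 0: A_seq=160 A_ack=200 B_seq=200 B_ack=160
After event 1: A_seq=207 A_ack=200 B_seq=200 B_ack=207
After event 2: A_seq=207 A_ack=200 B_seq=218 B_ack=207
After event 3: A_seq=207 A_ack=200 B_seq=365 B_ack=207
After event 4: A_seq=207 A_ack=365 B_seq=365 B_ack=207
After event 5: A_seq=368 A_ack=365 B_seq=365 B_ack=368
After event 6: A_seq=368 A_ack=365 B_seq=365 B_ack=368
After event 7: A_seq=563 A_ack=365 B_seq=365 B_ack=563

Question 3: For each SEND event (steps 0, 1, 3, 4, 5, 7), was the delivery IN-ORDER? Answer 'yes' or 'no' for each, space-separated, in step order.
Answer: yes yes no yes yes yes

Derivation:
Step 0: SEND seq=100 -> in-order
Step 1: SEND seq=160 -> in-order
Step 3: SEND seq=218 -> out-of-order
Step 4: SEND seq=200 -> in-order
Step 5: SEND seq=207 -> in-order
Step 7: SEND seq=368 -> in-order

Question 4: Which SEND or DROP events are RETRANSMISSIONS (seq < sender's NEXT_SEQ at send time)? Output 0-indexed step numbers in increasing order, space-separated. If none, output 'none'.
Step 0: SEND seq=100 -> fresh
Step 1: SEND seq=160 -> fresh
Step 2: DROP seq=200 -> fresh
Step 3: SEND seq=218 -> fresh
Step 4: SEND seq=200 -> retransmit
Step 5: SEND seq=207 -> fresh
Step 7: SEND seq=368 -> fresh

Answer: 4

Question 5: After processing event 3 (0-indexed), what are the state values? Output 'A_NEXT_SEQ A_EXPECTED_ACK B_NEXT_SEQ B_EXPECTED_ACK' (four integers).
After event 0: A_seq=160 A_ack=200 B_seq=200 B_ack=160
After event 1: A_seq=207 A_ack=200 B_seq=200 B_ack=207
After event 2: A_seq=207 A_ack=200 B_seq=218 B_ack=207
After event 3: A_seq=207 A_ack=200 B_seq=365 B_ack=207

207 200 365 207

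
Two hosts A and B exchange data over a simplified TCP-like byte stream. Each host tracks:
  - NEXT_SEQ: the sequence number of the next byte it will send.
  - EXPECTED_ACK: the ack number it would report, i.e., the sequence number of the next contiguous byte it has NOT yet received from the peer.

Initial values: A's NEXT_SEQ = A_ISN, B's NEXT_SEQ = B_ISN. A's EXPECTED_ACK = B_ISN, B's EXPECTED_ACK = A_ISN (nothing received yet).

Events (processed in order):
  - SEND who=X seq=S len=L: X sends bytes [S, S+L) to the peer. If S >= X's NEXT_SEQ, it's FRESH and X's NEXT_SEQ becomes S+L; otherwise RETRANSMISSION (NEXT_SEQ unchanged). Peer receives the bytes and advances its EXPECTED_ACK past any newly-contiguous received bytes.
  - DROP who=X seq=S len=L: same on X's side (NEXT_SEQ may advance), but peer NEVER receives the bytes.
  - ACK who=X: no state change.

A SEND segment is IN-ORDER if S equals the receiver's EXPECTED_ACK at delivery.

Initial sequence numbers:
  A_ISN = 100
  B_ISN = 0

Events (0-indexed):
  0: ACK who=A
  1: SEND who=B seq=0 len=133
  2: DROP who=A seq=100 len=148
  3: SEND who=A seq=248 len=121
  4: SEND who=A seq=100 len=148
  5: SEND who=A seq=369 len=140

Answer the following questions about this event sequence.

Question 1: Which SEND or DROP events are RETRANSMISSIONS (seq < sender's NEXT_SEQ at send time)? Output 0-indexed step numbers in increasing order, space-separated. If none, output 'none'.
Answer: 4

Derivation:
Step 1: SEND seq=0 -> fresh
Step 2: DROP seq=100 -> fresh
Step 3: SEND seq=248 -> fresh
Step 4: SEND seq=100 -> retransmit
Step 5: SEND seq=369 -> fresh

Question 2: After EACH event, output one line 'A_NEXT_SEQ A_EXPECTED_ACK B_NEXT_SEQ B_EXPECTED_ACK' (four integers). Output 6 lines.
100 0 0 100
100 133 133 100
248 133 133 100
369 133 133 100
369 133 133 369
509 133 133 509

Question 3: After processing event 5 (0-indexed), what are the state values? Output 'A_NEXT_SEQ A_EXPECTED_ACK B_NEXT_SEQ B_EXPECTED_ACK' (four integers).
After event 0: A_seq=100 A_ack=0 B_seq=0 B_ack=100
After event 1: A_seq=100 A_ack=133 B_seq=133 B_ack=100
After event 2: A_seq=248 A_ack=133 B_seq=133 B_ack=100
After event 3: A_seq=369 A_ack=133 B_seq=133 B_ack=100
After event 4: A_seq=369 A_ack=133 B_seq=133 B_ack=369
After event 5: A_seq=509 A_ack=133 B_seq=133 B_ack=509

509 133 133 509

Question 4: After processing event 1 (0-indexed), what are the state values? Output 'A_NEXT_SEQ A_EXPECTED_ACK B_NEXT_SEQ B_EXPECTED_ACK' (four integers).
After event 0: A_seq=100 A_ack=0 B_seq=0 B_ack=100
After event 1: A_seq=100 A_ack=133 B_seq=133 B_ack=100

100 133 133 100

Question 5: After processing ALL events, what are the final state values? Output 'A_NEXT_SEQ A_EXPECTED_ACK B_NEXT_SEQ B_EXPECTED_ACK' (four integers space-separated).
After event 0: A_seq=100 A_ack=0 B_seq=0 B_ack=100
After event 1: A_seq=100 A_ack=133 B_seq=133 B_ack=100
After event 2: A_seq=248 A_ack=133 B_seq=133 B_ack=100
After event 3: A_seq=369 A_ack=133 B_seq=133 B_ack=100
After event 4: A_seq=369 A_ack=133 B_seq=133 B_ack=369
After event 5: A_seq=509 A_ack=133 B_seq=133 B_ack=509

Answer: 509 133 133 509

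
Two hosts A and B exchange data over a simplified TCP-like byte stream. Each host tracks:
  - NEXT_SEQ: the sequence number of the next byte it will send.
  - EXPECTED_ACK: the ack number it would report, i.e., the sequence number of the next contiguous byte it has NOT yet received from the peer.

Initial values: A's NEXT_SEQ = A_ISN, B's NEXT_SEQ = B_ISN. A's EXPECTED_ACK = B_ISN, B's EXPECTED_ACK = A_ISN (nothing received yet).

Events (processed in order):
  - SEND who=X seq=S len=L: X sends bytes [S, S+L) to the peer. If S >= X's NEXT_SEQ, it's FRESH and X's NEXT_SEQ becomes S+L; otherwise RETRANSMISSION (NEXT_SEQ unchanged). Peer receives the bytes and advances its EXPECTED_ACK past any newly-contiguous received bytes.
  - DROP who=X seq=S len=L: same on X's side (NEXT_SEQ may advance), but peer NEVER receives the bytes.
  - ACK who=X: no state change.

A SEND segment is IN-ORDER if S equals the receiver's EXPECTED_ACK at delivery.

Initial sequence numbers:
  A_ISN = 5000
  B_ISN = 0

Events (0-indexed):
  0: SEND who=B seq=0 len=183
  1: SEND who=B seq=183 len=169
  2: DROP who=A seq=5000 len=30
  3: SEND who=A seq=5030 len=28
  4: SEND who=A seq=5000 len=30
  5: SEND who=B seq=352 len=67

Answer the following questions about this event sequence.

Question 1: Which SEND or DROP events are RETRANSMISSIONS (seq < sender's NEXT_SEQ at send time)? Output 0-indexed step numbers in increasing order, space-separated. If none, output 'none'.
Step 0: SEND seq=0 -> fresh
Step 1: SEND seq=183 -> fresh
Step 2: DROP seq=5000 -> fresh
Step 3: SEND seq=5030 -> fresh
Step 4: SEND seq=5000 -> retransmit
Step 5: SEND seq=352 -> fresh

Answer: 4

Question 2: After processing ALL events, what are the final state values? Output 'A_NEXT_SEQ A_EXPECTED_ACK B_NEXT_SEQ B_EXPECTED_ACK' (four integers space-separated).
After event 0: A_seq=5000 A_ack=183 B_seq=183 B_ack=5000
After event 1: A_seq=5000 A_ack=352 B_seq=352 B_ack=5000
After event 2: A_seq=5030 A_ack=352 B_seq=352 B_ack=5000
After event 3: A_seq=5058 A_ack=352 B_seq=352 B_ack=5000
After event 4: A_seq=5058 A_ack=352 B_seq=352 B_ack=5058
After event 5: A_seq=5058 A_ack=419 B_seq=419 B_ack=5058

Answer: 5058 419 419 5058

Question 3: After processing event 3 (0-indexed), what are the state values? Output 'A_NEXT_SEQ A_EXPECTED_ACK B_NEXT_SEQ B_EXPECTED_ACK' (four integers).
After event 0: A_seq=5000 A_ack=183 B_seq=183 B_ack=5000
After event 1: A_seq=5000 A_ack=352 B_seq=352 B_ack=5000
After event 2: A_seq=5030 A_ack=352 B_seq=352 B_ack=5000
After event 3: A_seq=5058 A_ack=352 B_seq=352 B_ack=5000

5058 352 352 5000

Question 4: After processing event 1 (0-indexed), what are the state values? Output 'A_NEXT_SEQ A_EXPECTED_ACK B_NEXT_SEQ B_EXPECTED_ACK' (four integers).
After event 0: A_seq=5000 A_ack=183 B_seq=183 B_ack=5000
After event 1: A_seq=5000 A_ack=352 B_seq=352 B_ack=5000

5000 352 352 5000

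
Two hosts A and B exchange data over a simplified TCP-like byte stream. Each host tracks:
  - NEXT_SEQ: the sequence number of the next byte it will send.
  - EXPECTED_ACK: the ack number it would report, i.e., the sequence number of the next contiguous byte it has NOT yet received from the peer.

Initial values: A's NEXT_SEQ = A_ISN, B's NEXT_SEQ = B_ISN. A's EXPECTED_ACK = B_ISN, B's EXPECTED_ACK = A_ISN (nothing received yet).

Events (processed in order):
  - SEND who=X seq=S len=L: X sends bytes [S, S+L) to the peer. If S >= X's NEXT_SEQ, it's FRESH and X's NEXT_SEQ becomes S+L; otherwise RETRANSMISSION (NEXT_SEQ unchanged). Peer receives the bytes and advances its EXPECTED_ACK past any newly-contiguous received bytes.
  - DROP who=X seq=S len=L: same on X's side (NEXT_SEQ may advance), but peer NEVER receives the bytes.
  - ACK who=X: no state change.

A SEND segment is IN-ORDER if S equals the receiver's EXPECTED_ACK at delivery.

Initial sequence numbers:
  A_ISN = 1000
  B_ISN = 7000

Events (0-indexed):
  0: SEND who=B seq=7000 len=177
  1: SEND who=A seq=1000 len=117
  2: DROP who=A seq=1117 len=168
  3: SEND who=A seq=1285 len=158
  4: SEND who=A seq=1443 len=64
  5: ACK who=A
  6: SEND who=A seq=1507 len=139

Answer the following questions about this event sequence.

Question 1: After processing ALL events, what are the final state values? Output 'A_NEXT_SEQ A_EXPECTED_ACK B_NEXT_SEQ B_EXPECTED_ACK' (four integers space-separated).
Answer: 1646 7177 7177 1117

Derivation:
After event 0: A_seq=1000 A_ack=7177 B_seq=7177 B_ack=1000
After event 1: A_seq=1117 A_ack=7177 B_seq=7177 B_ack=1117
After event 2: A_seq=1285 A_ack=7177 B_seq=7177 B_ack=1117
After event 3: A_seq=1443 A_ack=7177 B_seq=7177 B_ack=1117
After event 4: A_seq=1507 A_ack=7177 B_seq=7177 B_ack=1117
After event 5: A_seq=1507 A_ack=7177 B_seq=7177 B_ack=1117
After event 6: A_seq=1646 A_ack=7177 B_seq=7177 B_ack=1117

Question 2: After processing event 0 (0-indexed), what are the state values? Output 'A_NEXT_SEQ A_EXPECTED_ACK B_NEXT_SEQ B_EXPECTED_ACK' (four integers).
After event 0: A_seq=1000 A_ack=7177 B_seq=7177 B_ack=1000

1000 7177 7177 1000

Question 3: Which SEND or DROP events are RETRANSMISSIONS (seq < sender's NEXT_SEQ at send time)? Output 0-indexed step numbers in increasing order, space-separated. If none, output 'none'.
Answer: none

Derivation:
Step 0: SEND seq=7000 -> fresh
Step 1: SEND seq=1000 -> fresh
Step 2: DROP seq=1117 -> fresh
Step 3: SEND seq=1285 -> fresh
Step 4: SEND seq=1443 -> fresh
Step 6: SEND seq=1507 -> fresh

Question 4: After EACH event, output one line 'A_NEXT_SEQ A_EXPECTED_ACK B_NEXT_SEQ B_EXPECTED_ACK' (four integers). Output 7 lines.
1000 7177 7177 1000
1117 7177 7177 1117
1285 7177 7177 1117
1443 7177 7177 1117
1507 7177 7177 1117
1507 7177 7177 1117
1646 7177 7177 1117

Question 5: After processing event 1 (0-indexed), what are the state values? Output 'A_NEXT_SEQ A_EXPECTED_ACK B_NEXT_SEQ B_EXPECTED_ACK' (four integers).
After event 0: A_seq=1000 A_ack=7177 B_seq=7177 B_ack=1000
After event 1: A_seq=1117 A_ack=7177 B_seq=7177 B_ack=1117

1117 7177 7177 1117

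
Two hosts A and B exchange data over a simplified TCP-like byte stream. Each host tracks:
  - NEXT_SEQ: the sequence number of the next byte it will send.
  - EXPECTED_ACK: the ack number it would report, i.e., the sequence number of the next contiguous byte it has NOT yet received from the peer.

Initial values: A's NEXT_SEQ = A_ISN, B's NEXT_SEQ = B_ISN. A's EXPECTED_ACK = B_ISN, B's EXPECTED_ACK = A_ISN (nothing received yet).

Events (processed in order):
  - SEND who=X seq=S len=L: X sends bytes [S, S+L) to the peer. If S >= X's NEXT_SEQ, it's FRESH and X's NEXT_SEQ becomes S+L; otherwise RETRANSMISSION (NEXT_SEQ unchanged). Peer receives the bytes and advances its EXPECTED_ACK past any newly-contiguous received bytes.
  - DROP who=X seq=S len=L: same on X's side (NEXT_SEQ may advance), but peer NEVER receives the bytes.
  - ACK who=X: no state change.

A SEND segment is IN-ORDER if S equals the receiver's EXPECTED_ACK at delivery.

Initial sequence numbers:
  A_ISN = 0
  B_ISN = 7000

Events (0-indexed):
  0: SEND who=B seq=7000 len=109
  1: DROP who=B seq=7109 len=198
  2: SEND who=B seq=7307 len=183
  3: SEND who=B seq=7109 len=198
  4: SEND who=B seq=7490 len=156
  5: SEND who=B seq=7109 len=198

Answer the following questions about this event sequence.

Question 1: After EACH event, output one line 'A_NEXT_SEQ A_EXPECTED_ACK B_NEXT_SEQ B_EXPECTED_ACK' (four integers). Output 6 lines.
0 7109 7109 0
0 7109 7307 0
0 7109 7490 0
0 7490 7490 0
0 7646 7646 0
0 7646 7646 0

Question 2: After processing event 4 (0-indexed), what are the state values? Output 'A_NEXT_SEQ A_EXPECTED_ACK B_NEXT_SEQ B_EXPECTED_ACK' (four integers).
After event 0: A_seq=0 A_ack=7109 B_seq=7109 B_ack=0
After event 1: A_seq=0 A_ack=7109 B_seq=7307 B_ack=0
After event 2: A_seq=0 A_ack=7109 B_seq=7490 B_ack=0
After event 3: A_seq=0 A_ack=7490 B_seq=7490 B_ack=0
After event 4: A_seq=0 A_ack=7646 B_seq=7646 B_ack=0

0 7646 7646 0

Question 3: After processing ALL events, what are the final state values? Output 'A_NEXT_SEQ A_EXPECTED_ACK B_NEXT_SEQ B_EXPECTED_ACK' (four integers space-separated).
Answer: 0 7646 7646 0

Derivation:
After event 0: A_seq=0 A_ack=7109 B_seq=7109 B_ack=0
After event 1: A_seq=0 A_ack=7109 B_seq=7307 B_ack=0
After event 2: A_seq=0 A_ack=7109 B_seq=7490 B_ack=0
After event 3: A_seq=0 A_ack=7490 B_seq=7490 B_ack=0
After event 4: A_seq=0 A_ack=7646 B_seq=7646 B_ack=0
After event 5: A_seq=0 A_ack=7646 B_seq=7646 B_ack=0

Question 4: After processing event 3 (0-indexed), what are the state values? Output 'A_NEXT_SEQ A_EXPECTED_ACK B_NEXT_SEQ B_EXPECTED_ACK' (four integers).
After event 0: A_seq=0 A_ack=7109 B_seq=7109 B_ack=0
After event 1: A_seq=0 A_ack=7109 B_seq=7307 B_ack=0
After event 2: A_seq=0 A_ack=7109 B_seq=7490 B_ack=0
After event 3: A_seq=0 A_ack=7490 B_seq=7490 B_ack=0

0 7490 7490 0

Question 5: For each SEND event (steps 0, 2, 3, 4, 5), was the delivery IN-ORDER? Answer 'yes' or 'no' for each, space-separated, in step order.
Answer: yes no yes yes no

Derivation:
Step 0: SEND seq=7000 -> in-order
Step 2: SEND seq=7307 -> out-of-order
Step 3: SEND seq=7109 -> in-order
Step 4: SEND seq=7490 -> in-order
Step 5: SEND seq=7109 -> out-of-order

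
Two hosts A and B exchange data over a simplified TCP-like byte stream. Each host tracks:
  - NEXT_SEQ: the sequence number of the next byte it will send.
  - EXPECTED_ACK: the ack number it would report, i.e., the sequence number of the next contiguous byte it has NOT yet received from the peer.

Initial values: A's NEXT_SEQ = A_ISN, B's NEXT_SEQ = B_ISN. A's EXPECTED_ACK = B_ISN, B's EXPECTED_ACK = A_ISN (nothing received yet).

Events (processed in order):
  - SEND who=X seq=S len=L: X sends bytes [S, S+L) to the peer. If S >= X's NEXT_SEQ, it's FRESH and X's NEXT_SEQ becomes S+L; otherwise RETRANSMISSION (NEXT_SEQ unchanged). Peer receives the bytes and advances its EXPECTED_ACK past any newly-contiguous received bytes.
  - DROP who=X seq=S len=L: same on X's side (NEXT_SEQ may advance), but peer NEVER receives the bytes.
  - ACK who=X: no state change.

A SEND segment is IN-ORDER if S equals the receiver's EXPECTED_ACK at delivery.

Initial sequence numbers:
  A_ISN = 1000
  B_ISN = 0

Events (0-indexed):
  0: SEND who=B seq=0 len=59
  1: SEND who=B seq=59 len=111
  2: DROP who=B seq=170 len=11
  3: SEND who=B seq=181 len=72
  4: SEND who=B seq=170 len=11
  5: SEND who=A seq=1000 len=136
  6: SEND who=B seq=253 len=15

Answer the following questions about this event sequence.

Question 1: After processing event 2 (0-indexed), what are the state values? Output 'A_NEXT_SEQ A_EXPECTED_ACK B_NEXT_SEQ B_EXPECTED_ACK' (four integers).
After event 0: A_seq=1000 A_ack=59 B_seq=59 B_ack=1000
After event 1: A_seq=1000 A_ack=170 B_seq=170 B_ack=1000
After event 2: A_seq=1000 A_ack=170 B_seq=181 B_ack=1000

1000 170 181 1000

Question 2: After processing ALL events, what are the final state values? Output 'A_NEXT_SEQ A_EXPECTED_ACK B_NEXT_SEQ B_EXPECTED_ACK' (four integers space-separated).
Answer: 1136 268 268 1136

Derivation:
After event 0: A_seq=1000 A_ack=59 B_seq=59 B_ack=1000
After event 1: A_seq=1000 A_ack=170 B_seq=170 B_ack=1000
After event 2: A_seq=1000 A_ack=170 B_seq=181 B_ack=1000
After event 3: A_seq=1000 A_ack=170 B_seq=253 B_ack=1000
After event 4: A_seq=1000 A_ack=253 B_seq=253 B_ack=1000
After event 5: A_seq=1136 A_ack=253 B_seq=253 B_ack=1136
After event 6: A_seq=1136 A_ack=268 B_seq=268 B_ack=1136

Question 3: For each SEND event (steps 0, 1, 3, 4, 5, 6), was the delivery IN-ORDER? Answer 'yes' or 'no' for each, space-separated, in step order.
Step 0: SEND seq=0 -> in-order
Step 1: SEND seq=59 -> in-order
Step 3: SEND seq=181 -> out-of-order
Step 4: SEND seq=170 -> in-order
Step 5: SEND seq=1000 -> in-order
Step 6: SEND seq=253 -> in-order

Answer: yes yes no yes yes yes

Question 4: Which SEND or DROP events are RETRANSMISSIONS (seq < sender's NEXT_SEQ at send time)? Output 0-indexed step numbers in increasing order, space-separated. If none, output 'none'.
Step 0: SEND seq=0 -> fresh
Step 1: SEND seq=59 -> fresh
Step 2: DROP seq=170 -> fresh
Step 3: SEND seq=181 -> fresh
Step 4: SEND seq=170 -> retransmit
Step 5: SEND seq=1000 -> fresh
Step 6: SEND seq=253 -> fresh

Answer: 4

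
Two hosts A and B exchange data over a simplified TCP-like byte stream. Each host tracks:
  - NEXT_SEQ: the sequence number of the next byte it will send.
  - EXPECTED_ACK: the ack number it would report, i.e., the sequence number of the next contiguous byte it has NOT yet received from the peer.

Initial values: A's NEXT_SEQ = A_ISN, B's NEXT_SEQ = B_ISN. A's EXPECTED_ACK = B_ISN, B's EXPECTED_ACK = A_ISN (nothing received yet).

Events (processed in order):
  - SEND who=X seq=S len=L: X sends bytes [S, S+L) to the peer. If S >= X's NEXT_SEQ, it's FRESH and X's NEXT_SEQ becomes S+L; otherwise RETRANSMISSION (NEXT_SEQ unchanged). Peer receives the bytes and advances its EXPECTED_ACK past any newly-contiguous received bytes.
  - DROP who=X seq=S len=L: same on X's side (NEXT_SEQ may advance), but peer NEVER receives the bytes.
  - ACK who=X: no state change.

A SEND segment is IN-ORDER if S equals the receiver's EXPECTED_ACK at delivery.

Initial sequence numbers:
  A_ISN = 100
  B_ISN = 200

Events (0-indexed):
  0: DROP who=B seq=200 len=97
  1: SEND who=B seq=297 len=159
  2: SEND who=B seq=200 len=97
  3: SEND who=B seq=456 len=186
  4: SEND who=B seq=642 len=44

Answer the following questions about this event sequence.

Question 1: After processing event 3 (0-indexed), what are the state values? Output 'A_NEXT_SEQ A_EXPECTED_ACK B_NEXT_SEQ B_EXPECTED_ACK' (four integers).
After event 0: A_seq=100 A_ack=200 B_seq=297 B_ack=100
After event 1: A_seq=100 A_ack=200 B_seq=456 B_ack=100
After event 2: A_seq=100 A_ack=456 B_seq=456 B_ack=100
After event 3: A_seq=100 A_ack=642 B_seq=642 B_ack=100

100 642 642 100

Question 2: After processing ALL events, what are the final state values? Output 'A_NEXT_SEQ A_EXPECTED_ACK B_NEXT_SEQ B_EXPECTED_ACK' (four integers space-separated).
Answer: 100 686 686 100

Derivation:
After event 0: A_seq=100 A_ack=200 B_seq=297 B_ack=100
After event 1: A_seq=100 A_ack=200 B_seq=456 B_ack=100
After event 2: A_seq=100 A_ack=456 B_seq=456 B_ack=100
After event 3: A_seq=100 A_ack=642 B_seq=642 B_ack=100
After event 4: A_seq=100 A_ack=686 B_seq=686 B_ack=100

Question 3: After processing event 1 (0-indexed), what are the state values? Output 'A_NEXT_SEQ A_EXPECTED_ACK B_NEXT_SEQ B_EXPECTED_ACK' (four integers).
After event 0: A_seq=100 A_ack=200 B_seq=297 B_ack=100
After event 1: A_seq=100 A_ack=200 B_seq=456 B_ack=100

100 200 456 100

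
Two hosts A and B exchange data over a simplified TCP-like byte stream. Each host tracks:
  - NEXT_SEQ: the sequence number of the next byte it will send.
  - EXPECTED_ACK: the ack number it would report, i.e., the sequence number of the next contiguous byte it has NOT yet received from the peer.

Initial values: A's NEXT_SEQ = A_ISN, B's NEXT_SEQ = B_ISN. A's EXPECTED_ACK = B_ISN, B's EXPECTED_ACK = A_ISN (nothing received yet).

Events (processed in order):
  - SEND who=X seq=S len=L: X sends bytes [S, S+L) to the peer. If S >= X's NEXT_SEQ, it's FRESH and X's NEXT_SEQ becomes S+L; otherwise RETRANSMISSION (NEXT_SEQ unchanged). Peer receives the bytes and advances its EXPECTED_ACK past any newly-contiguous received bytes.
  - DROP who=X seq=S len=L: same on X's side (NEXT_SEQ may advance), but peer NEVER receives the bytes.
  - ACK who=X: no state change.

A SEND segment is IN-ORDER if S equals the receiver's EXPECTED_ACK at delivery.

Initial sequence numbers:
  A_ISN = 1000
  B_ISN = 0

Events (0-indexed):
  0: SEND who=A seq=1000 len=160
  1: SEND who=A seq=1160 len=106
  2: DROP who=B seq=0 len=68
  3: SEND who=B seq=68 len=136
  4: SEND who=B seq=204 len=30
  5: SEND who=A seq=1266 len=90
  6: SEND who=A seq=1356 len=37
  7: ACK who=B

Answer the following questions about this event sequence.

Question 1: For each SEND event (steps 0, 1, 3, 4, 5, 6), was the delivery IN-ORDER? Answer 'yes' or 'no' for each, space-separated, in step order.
Step 0: SEND seq=1000 -> in-order
Step 1: SEND seq=1160 -> in-order
Step 3: SEND seq=68 -> out-of-order
Step 4: SEND seq=204 -> out-of-order
Step 5: SEND seq=1266 -> in-order
Step 6: SEND seq=1356 -> in-order

Answer: yes yes no no yes yes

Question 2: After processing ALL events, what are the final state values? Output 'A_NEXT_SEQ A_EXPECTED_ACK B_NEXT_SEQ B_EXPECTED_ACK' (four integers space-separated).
Answer: 1393 0 234 1393

Derivation:
After event 0: A_seq=1160 A_ack=0 B_seq=0 B_ack=1160
After event 1: A_seq=1266 A_ack=0 B_seq=0 B_ack=1266
After event 2: A_seq=1266 A_ack=0 B_seq=68 B_ack=1266
After event 3: A_seq=1266 A_ack=0 B_seq=204 B_ack=1266
After event 4: A_seq=1266 A_ack=0 B_seq=234 B_ack=1266
After event 5: A_seq=1356 A_ack=0 B_seq=234 B_ack=1356
After event 6: A_seq=1393 A_ack=0 B_seq=234 B_ack=1393
After event 7: A_seq=1393 A_ack=0 B_seq=234 B_ack=1393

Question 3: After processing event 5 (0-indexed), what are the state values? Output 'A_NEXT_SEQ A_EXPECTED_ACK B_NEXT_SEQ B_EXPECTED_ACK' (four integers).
After event 0: A_seq=1160 A_ack=0 B_seq=0 B_ack=1160
After event 1: A_seq=1266 A_ack=0 B_seq=0 B_ack=1266
After event 2: A_seq=1266 A_ack=0 B_seq=68 B_ack=1266
After event 3: A_seq=1266 A_ack=0 B_seq=204 B_ack=1266
After event 4: A_seq=1266 A_ack=0 B_seq=234 B_ack=1266
After event 5: A_seq=1356 A_ack=0 B_seq=234 B_ack=1356

1356 0 234 1356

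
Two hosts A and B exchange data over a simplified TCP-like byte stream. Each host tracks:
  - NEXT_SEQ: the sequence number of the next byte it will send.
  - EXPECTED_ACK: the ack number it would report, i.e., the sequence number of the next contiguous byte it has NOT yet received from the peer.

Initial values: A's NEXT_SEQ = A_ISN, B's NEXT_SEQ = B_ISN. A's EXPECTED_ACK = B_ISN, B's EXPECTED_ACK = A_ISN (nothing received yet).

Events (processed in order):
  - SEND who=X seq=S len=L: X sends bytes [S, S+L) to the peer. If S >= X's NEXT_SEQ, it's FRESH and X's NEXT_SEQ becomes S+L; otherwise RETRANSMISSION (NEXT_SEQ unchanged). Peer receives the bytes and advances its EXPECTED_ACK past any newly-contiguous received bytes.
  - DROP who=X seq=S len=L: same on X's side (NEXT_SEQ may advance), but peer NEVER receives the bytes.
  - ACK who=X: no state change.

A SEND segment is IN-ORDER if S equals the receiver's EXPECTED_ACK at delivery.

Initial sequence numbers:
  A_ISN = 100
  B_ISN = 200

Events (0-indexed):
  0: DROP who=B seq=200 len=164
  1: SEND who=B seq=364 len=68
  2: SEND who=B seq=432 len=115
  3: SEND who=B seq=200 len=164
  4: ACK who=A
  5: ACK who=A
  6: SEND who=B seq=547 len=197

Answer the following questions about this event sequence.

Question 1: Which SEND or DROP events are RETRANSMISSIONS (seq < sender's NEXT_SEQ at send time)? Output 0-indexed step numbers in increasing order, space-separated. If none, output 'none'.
Step 0: DROP seq=200 -> fresh
Step 1: SEND seq=364 -> fresh
Step 2: SEND seq=432 -> fresh
Step 3: SEND seq=200 -> retransmit
Step 6: SEND seq=547 -> fresh

Answer: 3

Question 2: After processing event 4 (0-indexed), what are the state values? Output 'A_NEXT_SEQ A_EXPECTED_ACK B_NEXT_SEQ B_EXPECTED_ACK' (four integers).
After event 0: A_seq=100 A_ack=200 B_seq=364 B_ack=100
After event 1: A_seq=100 A_ack=200 B_seq=432 B_ack=100
After event 2: A_seq=100 A_ack=200 B_seq=547 B_ack=100
After event 3: A_seq=100 A_ack=547 B_seq=547 B_ack=100
After event 4: A_seq=100 A_ack=547 B_seq=547 B_ack=100

100 547 547 100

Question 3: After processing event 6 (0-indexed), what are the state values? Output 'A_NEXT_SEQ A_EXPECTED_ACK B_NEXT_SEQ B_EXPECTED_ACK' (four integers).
After event 0: A_seq=100 A_ack=200 B_seq=364 B_ack=100
After event 1: A_seq=100 A_ack=200 B_seq=432 B_ack=100
After event 2: A_seq=100 A_ack=200 B_seq=547 B_ack=100
After event 3: A_seq=100 A_ack=547 B_seq=547 B_ack=100
After event 4: A_seq=100 A_ack=547 B_seq=547 B_ack=100
After event 5: A_seq=100 A_ack=547 B_seq=547 B_ack=100
After event 6: A_seq=100 A_ack=744 B_seq=744 B_ack=100

100 744 744 100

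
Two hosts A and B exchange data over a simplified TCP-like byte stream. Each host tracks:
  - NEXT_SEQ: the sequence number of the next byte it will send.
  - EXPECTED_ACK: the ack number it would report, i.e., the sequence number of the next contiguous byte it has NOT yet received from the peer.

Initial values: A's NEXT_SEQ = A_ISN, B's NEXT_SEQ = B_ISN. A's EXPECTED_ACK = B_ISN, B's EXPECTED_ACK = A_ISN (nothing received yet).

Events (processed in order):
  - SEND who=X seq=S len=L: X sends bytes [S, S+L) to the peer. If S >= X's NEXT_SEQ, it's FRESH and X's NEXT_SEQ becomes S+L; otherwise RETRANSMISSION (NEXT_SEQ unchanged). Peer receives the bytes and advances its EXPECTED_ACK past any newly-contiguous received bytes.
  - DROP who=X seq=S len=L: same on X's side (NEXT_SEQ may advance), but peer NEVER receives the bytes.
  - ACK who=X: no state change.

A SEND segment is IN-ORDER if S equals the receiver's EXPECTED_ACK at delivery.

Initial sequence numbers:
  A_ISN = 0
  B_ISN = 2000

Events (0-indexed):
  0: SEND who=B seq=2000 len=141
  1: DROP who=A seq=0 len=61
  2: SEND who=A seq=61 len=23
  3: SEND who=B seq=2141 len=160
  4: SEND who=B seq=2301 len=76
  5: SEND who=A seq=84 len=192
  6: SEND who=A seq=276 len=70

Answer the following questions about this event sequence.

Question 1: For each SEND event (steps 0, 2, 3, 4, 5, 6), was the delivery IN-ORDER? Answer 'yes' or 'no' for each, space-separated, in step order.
Answer: yes no yes yes no no

Derivation:
Step 0: SEND seq=2000 -> in-order
Step 2: SEND seq=61 -> out-of-order
Step 3: SEND seq=2141 -> in-order
Step 4: SEND seq=2301 -> in-order
Step 5: SEND seq=84 -> out-of-order
Step 6: SEND seq=276 -> out-of-order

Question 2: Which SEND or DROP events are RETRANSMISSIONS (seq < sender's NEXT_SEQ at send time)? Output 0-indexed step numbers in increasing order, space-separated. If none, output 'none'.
Step 0: SEND seq=2000 -> fresh
Step 1: DROP seq=0 -> fresh
Step 2: SEND seq=61 -> fresh
Step 3: SEND seq=2141 -> fresh
Step 4: SEND seq=2301 -> fresh
Step 5: SEND seq=84 -> fresh
Step 6: SEND seq=276 -> fresh

Answer: none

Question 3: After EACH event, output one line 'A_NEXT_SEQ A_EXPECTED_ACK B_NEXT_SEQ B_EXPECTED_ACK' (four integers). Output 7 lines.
0 2141 2141 0
61 2141 2141 0
84 2141 2141 0
84 2301 2301 0
84 2377 2377 0
276 2377 2377 0
346 2377 2377 0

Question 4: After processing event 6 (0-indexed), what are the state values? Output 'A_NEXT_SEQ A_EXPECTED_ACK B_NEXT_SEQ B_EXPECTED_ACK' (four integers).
After event 0: A_seq=0 A_ack=2141 B_seq=2141 B_ack=0
After event 1: A_seq=61 A_ack=2141 B_seq=2141 B_ack=0
After event 2: A_seq=84 A_ack=2141 B_seq=2141 B_ack=0
After event 3: A_seq=84 A_ack=2301 B_seq=2301 B_ack=0
After event 4: A_seq=84 A_ack=2377 B_seq=2377 B_ack=0
After event 5: A_seq=276 A_ack=2377 B_seq=2377 B_ack=0
After event 6: A_seq=346 A_ack=2377 B_seq=2377 B_ack=0

346 2377 2377 0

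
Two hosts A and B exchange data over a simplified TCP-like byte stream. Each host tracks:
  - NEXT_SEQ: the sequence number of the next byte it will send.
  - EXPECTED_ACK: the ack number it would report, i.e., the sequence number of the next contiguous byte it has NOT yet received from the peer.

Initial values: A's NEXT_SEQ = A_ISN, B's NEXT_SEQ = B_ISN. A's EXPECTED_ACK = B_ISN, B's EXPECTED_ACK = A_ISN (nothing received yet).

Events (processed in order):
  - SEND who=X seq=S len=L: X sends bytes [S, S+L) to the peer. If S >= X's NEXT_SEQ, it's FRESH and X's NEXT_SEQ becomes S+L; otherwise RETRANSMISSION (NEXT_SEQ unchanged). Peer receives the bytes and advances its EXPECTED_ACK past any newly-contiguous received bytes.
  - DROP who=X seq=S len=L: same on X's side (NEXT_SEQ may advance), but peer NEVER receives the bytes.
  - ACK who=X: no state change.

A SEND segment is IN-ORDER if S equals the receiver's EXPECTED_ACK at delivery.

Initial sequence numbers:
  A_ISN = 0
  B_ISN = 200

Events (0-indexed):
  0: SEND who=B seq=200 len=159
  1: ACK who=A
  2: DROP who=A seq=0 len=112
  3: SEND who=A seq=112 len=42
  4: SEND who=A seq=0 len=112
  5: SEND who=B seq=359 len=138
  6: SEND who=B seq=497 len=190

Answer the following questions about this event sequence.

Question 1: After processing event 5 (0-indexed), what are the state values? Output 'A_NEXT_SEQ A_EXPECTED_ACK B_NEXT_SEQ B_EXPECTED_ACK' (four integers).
After event 0: A_seq=0 A_ack=359 B_seq=359 B_ack=0
After event 1: A_seq=0 A_ack=359 B_seq=359 B_ack=0
After event 2: A_seq=112 A_ack=359 B_seq=359 B_ack=0
After event 3: A_seq=154 A_ack=359 B_seq=359 B_ack=0
After event 4: A_seq=154 A_ack=359 B_seq=359 B_ack=154
After event 5: A_seq=154 A_ack=497 B_seq=497 B_ack=154

154 497 497 154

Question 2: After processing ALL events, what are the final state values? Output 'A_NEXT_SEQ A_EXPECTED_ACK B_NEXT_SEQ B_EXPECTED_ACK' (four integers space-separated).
Answer: 154 687 687 154

Derivation:
After event 0: A_seq=0 A_ack=359 B_seq=359 B_ack=0
After event 1: A_seq=0 A_ack=359 B_seq=359 B_ack=0
After event 2: A_seq=112 A_ack=359 B_seq=359 B_ack=0
After event 3: A_seq=154 A_ack=359 B_seq=359 B_ack=0
After event 4: A_seq=154 A_ack=359 B_seq=359 B_ack=154
After event 5: A_seq=154 A_ack=497 B_seq=497 B_ack=154
After event 6: A_seq=154 A_ack=687 B_seq=687 B_ack=154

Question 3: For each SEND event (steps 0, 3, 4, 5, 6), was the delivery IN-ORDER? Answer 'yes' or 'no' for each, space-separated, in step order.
Answer: yes no yes yes yes

Derivation:
Step 0: SEND seq=200 -> in-order
Step 3: SEND seq=112 -> out-of-order
Step 4: SEND seq=0 -> in-order
Step 5: SEND seq=359 -> in-order
Step 6: SEND seq=497 -> in-order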